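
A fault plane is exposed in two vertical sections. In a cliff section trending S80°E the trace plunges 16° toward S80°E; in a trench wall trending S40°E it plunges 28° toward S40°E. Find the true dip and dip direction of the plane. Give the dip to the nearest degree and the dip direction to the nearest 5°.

true dip 29°, dip direction 160°

Each apparent-dip line lies in the plane. As unit vectors (x east, y north, z up), v₁ plunges 16°→S80°E and v₂ plunges 28°→S40°E.
n = v₁ × v₂ = (0.108, -0.288, 0.546) (taken with n_z > 0).
tan δ = √(n_x²+n_y²)/n_z = 0.308/0.546, so δ = 29.4°.
The horizontal component of n points toward azimuth atan2(n_x, n_y) = 159°, the dip direction.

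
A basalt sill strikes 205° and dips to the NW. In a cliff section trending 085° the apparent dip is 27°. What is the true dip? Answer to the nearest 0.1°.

The section is 60° from the strike.
tan δ = tan α / sin β = tan 27° / sin 60° = 0.5095 / 0.8660 = 0.5883
δ = arctan(0.5883) = 30.47°

30.5°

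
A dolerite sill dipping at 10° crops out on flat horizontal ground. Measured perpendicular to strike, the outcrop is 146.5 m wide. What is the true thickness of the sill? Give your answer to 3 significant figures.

True thickness t = w · sin(dip) = 146.5 × sin 10°
t = 146.5 × 0.1736 = 25.439 m

25.4 m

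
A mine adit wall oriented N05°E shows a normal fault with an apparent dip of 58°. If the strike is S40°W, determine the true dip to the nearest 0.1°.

β = acute angle between strike S40°W and section N05°E = 35°.
tan δ = tan α / sin β = tan 58° / sin 35° = 1.6003 / 0.5736 = 2.7901
true dip = arctan 2.7901 = 70.28°

70.3°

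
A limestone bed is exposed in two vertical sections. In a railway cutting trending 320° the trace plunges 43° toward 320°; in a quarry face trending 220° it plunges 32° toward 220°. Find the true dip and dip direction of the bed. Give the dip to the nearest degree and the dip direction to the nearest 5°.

true dip 51°, dip direction 280°

Each apparent-dip line lies in the plane. As unit vectors (x east, y north, z up), v₁ plunges 43°→320° and v₂ plunges 32°→220°.
n = v₁ × v₂ = (-0.740, 0.123, 0.611) (taken with n_z > 0).
tan δ = √(n_x²+n_y²)/n_z = 0.750/0.611, so δ = 50.8°.
Dip direction = azimuth of (n_x, n_y) = atan2(-0.740, 0.123) = 279°.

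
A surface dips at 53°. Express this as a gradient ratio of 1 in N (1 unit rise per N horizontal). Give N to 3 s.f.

1 in 0.754

1 : N means tan θ = 1/N, so N = 1/tan 53° = 1/1.3270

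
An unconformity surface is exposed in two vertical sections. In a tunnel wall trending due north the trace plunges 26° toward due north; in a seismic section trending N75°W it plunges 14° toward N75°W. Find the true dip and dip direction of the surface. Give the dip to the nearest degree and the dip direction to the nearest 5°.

true dip 27°, dip direction 345°

Each apparent-dip line lies in the plane. As unit vectors (x east, y north, z up), v₁ plunges 26°→due north and v₂ plunges 14°→N75°W.
Cross product v₁ × v₂ gives the pole to the plane: n ∝ (-0.107, 0.411, 0.842).
Dip δ = arctan(|n_h|/n_z) = arctan(0.425/0.842) = 26.8°.
The horizontal component of n points toward azimuth atan2(n_x, n_y) = 345°, the dip direction.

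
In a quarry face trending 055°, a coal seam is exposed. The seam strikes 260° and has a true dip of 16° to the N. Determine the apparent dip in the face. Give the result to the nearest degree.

7°

The strike is 260° and the section trends 055°; the acute angle between them is β = 25°.
tan(apparent dip) = tan 16° · sin 25° = 0.1212
apparent dip = arctan 0.1212 = 6.91°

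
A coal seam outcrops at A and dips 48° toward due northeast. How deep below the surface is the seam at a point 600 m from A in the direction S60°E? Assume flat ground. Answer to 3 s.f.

The hole lies 75° from the dip direction, so the down-dip offset is 600 × cos 75° = 155.29 m.
Depth = down-dip offset × tan(dip) = 155.29 × tan 48° = 155.29 × 1.1106
Depth = 172.47 m

172 m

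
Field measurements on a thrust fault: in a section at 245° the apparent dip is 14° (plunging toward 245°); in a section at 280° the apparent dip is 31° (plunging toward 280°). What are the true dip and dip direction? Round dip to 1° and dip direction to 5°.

Represent each trace as a vector plunging at its apparent dip toward its trend (east-north-up frame): v₁ = (-0.879, -0.410, -0.242), v₂ = (-0.844, 0.149, -0.515).
n = v₁ × v₂ = (-0.247, 0.249, 0.477) (taken with n_z > 0).
tan δ = √(n_x²+n_y²)/n_z = 0.351/0.477, so δ = 36.3°.
Dip direction = azimuth of (n_x, n_y) = atan2(-0.247, 0.249) = 315°.

true dip 36°, dip direction 315°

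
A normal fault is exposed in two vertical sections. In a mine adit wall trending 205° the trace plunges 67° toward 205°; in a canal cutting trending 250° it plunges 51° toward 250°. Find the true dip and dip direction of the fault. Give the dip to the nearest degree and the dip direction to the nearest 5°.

The two traces are lines in the plane: v₁ = (sin 205°·cos 67°, cos 205°·cos 67°, −sin 67°), v₂ = (sin 250°·cos 51°, cos 250°·cos 51°, −sin 51°).
The plane normal is n = v₁ × v₂ ∝ (-0.077, -0.416, 0.174).
True dip = arccos(n_z / |n|) = arccos(0.3801) = 67.7°.
Dip direction = azimuth of (n_x, n_y) = atan2(-0.077, -0.416) = 190°.

true dip 68°, dip direction 190°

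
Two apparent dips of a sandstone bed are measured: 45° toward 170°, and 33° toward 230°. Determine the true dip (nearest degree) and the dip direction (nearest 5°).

The two traces are lines in the plane: v₁ = (sin 170°·cos 45°, cos 170°·cos 45°, −sin 45°), v₂ = (sin 230°·cos 33°, cos 230°·cos 33°, −sin 33°).
Cross product v₁ × v₂ gives the pole to the plane: n ∝ (0.002, -0.521, 0.514).
tan δ = √(n_x²+n_y²)/n_z = 0.521/0.514, so δ = 45.4°.
The horizontal component of n points toward azimuth atan2(n_x, n_y) = 180°, the dip direction.

true dip 45°, dip direction 180°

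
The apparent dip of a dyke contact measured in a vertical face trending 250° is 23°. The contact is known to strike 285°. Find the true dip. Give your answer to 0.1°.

36.5°

The section is 35° from the strike.
tan δ = tan α / sin β = tan 23° / sin 35° = 0.4245 / 0.5736 = 0.7400
δ = arctan(0.7400) = 36.50°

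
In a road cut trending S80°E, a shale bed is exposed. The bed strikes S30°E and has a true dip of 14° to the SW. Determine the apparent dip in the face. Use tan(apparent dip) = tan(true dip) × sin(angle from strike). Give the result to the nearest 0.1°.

The strike is S30°E and the section trends S80°E; the acute angle between them is β = 50°.
tan α = tan 14° × sin 50° = 0.2493 × 0.7660 = 0.1910
α = arctan(0.1910) = 10.81°

10.8°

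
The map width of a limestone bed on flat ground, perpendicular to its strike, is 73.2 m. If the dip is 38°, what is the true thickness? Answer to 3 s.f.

True thickness t = w · sin(dip) = 73.2 × sin 38°
t = 73.2 × 0.6157 = 45.066 m

45.1 m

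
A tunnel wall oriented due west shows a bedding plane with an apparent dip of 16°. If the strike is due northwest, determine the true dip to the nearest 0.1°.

22.1°

The section is 45° from the strike.
tan δ = tan α / sin β = tan 16° / sin 45° = 0.2867 / 0.7071 = 0.4055
δ = arctan(0.4055) = 22.07°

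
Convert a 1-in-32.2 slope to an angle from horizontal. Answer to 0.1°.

1.8°

tan θ = 1/32.2 = 0.0311
θ = arctan(0.0311) = 1.78°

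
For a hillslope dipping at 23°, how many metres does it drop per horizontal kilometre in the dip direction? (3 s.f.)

424 m

drop per km = 1000 × tan 23° = 1000 × 0.4245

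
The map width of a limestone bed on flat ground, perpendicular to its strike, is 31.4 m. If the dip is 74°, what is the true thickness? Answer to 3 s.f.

True thickness t = w · sin(dip) = 31.4 × sin 74°
t = 31.4 × 0.9613 = 30.184 m

30.2 m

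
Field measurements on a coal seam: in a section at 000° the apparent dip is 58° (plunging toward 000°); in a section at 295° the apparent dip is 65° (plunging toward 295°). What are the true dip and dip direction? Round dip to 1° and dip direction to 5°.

Each apparent-dip line lies in the plane. As unit vectors (x east, y north, z up), v₁ plunges 58°→000° and v₂ plunges 65°→295°.
Cross product v₁ × v₂ gives the pole to the plane: n ∝ (-0.329, 0.325, 0.203).
Dip δ = arctan(|n_h|/n_z) = arctan(0.462/0.203) = 66.3°.
The horizontal component of n points toward azimuth atan2(n_x, n_y) = 315°, the dip direction.

true dip 66°, dip direction 315°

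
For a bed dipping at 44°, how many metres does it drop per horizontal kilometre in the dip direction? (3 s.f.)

drop per km = 1000 × tan 44° = 1000 × 0.9657

966 m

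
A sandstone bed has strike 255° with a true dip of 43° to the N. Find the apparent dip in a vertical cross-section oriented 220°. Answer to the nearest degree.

28°

The section lies 35° from the strike.
tan α = tan 43° × sin 35° = 0.9325 × 0.5736 = 0.5349
apparent dip = arctan 0.5349 = 28.14°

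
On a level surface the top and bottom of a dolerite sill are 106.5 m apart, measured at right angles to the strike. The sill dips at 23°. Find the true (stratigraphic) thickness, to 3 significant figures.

True thickness t = w · sin(dip) = 106.5 × sin 23°
t = 106.5 × 0.3907 = 41.613 m

41.6 m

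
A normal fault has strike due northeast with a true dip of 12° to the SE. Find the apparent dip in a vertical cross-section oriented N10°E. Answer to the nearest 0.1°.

7.0°

The strike is due northeast and the section trends N10°E; the acute angle between them is β = 35°.
tan α = tan 12° × sin 35° = 0.2126 × 0.5736 = 0.1219
apparent dip = arctan 0.1219 = 6.95°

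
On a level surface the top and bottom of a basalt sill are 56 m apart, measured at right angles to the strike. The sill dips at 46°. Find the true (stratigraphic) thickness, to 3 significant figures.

True thickness t = w · sin(dip) = 56 × sin 46°
t = 56 × 0.7193 = 40.283 m

40.3 m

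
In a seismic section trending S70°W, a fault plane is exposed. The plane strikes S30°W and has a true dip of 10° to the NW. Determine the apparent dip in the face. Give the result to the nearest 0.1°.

6.5°

Angle between strike (S30°W) and section (S70°W): β = 40°.
tan(apparent dip) = tan 10° · sin 40° = 0.1133
α = arctan(0.1133) = 6.47°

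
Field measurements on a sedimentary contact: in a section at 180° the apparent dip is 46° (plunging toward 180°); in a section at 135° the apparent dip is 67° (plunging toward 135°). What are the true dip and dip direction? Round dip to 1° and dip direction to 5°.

true dip 68°, dip direction 115°

Represent each trace as a vector plunging at its apparent dip toward its trend (east-north-up frame): v₁ = (0.000, -0.695, -0.719), v₂ = (0.276, -0.276, -0.921).
n = v₁ × v₂ = (0.441, -0.199, 0.192) (taken with n_z > 0).
Dip δ = arctan(|n_h|/n_z) = arctan(0.483/0.192) = 68.3°.
The horizontal component of n points toward azimuth atan2(n_x, n_y) = 114°, the dip direction.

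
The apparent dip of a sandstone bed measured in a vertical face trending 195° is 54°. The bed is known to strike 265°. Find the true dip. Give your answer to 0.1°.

The section is 70° from the strike.
tan(true dip) = tan 54° / sin 70° = 1.4647
true dip = arctan 1.4647 = 55.68°

55.7°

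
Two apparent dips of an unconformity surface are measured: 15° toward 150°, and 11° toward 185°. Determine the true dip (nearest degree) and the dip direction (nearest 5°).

true dip 15°, dip direction 140°

Each apparent-dip line lies in the plane. As unit vectors (x east, y north, z up), v₁ plunges 15°→150° and v₂ plunges 11°→185°.
The plane normal is n = v₁ × v₂ ∝ (0.093, -0.114, 0.544).
Dip δ = arctan(|n_h|/n_z) = arctan(0.148/0.544) = 15.2°.
Dip direction = atan2(0.093, -0.114) = 141° (azimuth of n's horizontal projection).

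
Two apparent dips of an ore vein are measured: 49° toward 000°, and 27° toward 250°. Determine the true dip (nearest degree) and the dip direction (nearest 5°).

The two traces are lines in the plane: v₁ = (sin 0°·cos 49°, cos 0°·cos 49°, −sin 49°), v₂ = (sin 250°·cos 27°, cos 250°·cos 27°, −sin 27°).
Cross product v₁ × v₂ gives the pole to the plane: n ∝ (-0.528, 0.632, 0.549).
tan δ = √(n_x²+n_y²)/n_z = 0.823/0.549, so δ = 56.3°.
Dip direction = azimuth of (n_x, n_y) = atan2(-0.528, 0.632) = 320°.

true dip 56°, dip direction 320°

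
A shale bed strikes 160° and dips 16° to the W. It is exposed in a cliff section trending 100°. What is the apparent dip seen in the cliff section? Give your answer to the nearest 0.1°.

13.9°

Angle between strike (160°) and section (100°): β = 60°.
tan(apparent dip) = tan 16° · sin 60° = 0.2483
α = arctan(0.2483) = 13.95°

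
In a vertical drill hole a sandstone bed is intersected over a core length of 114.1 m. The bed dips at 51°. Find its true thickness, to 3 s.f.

True thickness t = h · cos(dip) = 114.1 × cos 51°
t = 114.1 × 0.6293 = 71.805 m

71.8 m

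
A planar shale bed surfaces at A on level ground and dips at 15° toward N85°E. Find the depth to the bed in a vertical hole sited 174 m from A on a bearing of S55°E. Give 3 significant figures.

35.7 m

The hole lies 40° from the dip direction, so the down-dip offset is 174 × cos 40° = 133.29 m.
Depth = down-dip offset × tan(dip) = 133.29 × tan 15° = 133.29 × 0.2679
Depth = 35.72 m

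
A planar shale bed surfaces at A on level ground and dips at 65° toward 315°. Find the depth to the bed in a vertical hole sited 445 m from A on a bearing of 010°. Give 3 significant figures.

547 m

The hole lies 55° from the dip direction, so the down-dip offset is 445 × cos 55° = 255.24 m.
Depth = down-dip offset × tan(dip) = 255.24 × tan 65° = 255.24 × 2.1445
Depth = 547.37 m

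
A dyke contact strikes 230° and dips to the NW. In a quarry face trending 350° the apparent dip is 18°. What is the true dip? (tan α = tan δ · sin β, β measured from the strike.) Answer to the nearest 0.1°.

β = acute angle between strike 230° and section 350° = 60°.
tan(true dip) = tan 18° / sin 60° = 0.3752
true dip = arctan 0.3752 = 20.57°

20.6°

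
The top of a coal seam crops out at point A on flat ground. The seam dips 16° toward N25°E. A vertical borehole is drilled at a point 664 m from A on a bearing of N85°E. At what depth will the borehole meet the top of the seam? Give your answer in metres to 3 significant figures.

The hole lies 60° from the dip direction, so the down-dip offset is 664 × cos 60° = 332.00 m.
Depth = down-dip offset × tan(dip) = 332.00 × tan 16° = 332.00 × 0.2867
Depth = 95.20 m

95.2 m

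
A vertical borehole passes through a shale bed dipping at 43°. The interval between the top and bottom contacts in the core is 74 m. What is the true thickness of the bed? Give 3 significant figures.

True thickness t = h · cos(dip) = 74 × cos 43°
t = 74 × 0.7314 = 54.120 m

54.1 m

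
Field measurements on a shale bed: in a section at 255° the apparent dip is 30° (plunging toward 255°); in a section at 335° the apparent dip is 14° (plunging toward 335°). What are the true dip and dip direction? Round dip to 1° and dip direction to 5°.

Each apparent-dip line lies in the plane. As unit vectors (x east, y north, z up), v₁ plunges 30°→255° and v₂ plunges 14°→335°.
The plane normal is n = v₁ × v₂ ∝ (-0.494, -0.003, 0.828).
True dip = arccos(n_z / |n|) = arccos(0.8587) = 30.8°.
Dip direction = atan2(-0.494, -0.003) = 270° (azimuth of n's horizontal projection).

true dip 31°, dip direction 270°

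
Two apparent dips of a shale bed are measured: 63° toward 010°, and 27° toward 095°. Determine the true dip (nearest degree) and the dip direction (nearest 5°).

Each apparent-dip line lies in the plane. As unit vectors (x east, y north, z up), v₁ plunges 63°→010° and v₂ plunges 27°→095°.
The plane normal is n = v₁ × v₂ ∝ (0.272, 0.755, 0.403).
tan δ = √(n_x²+n_y²)/n_z = 0.803/0.403, so δ = 63.3°.
The horizontal component of n points toward azimuth atan2(n_x, n_y) = 20°, the dip direction.

true dip 63°, dip direction 020°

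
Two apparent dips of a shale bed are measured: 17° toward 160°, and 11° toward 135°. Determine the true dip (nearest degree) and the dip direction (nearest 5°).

true dip 20°, dip direction 195°

The two traces are lines in the plane: v₁ = (sin 160°·cos 17°, cos 160°·cos 17°, −sin 17°), v₂ = (sin 135°·cos 11°, cos 135°·cos 11°, −sin 11°).
n = v₁ × v₂ = (-0.031, -0.141, 0.397) (taken with n_z > 0).
True dip = arccos(n_z / |n|) = arccos(0.9400) = 20.0°.
Dip direction = atan2(-0.031, -0.141) = 193° (azimuth of n's horizontal projection).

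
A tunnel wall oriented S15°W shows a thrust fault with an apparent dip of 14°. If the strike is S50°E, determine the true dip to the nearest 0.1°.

β = acute angle between strike S50°E and section S15°W = 65°.
tan(true dip) = tan 14° / sin 65° = 0.2751
true dip = arctan 0.2751 = 15.38°

15.4°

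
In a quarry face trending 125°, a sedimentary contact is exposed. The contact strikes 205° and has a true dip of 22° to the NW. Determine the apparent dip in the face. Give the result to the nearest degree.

22°

The section lies 80° from the strike.
tan(apparent dip) = tan 22° · sin 80° = 0.3979
α = arctan(0.3979) = 21.70°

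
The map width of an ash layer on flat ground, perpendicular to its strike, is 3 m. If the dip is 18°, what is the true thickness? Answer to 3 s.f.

True thickness t = w · sin(dip) = 3 × sin 18°
t = 3 × 0.3090 = 0.927 m

0.927 m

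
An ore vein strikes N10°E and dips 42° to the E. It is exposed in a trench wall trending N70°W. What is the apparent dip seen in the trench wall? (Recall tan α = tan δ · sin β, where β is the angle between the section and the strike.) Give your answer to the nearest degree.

The strike is N10°E and the section trends N70°W; the acute angle between them is β = 80°.
tan(apparent dip) = tan 42° · sin 80° = 0.8867
apparent dip = arctan 0.8867 = 41.56°

42°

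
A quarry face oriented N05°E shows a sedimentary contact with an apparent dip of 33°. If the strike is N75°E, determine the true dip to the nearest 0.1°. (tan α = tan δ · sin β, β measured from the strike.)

The section is 70° from the strike.
tan δ = tan α / sin β = tan 33° / sin 70° = 0.6494 / 0.9397 = 0.6911
δ = arctan(0.6911) = 34.65°

34.6°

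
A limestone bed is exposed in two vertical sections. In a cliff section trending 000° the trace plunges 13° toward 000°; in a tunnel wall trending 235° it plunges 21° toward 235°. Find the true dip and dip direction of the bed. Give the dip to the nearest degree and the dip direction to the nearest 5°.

true dip 34°, dip direction 290°

Each apparent-dip line lies in the plane. As unit vectors (x east, y north, z up), v₁ plunges 13°→000° and v₂ plunges 21°→235°.
Cross product v₁ × v₂ gives the pole to the plane: n ∝ (-0.470, 0.172, 0.745).
Dip δ = arctan(|n_h|/n_z) = arctan(0.500/0.745) = 33.9°.
The horizontal component of n points toward azimuth atan2(n_x, n_y) = 290°, the dip direction.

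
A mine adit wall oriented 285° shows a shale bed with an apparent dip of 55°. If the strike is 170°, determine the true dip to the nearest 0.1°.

β = acute angle between strike 170° and section 285° = 65°.
tan δ = tan α / sin β = tan 55° / sin 65° = 1.4281 / 0.9063 = 1.5758
δ = arctan(1.5758) = 57.60°

57.6°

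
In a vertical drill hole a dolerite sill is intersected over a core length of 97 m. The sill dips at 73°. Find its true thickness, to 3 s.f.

True thickness t = h · cos(dip) = 97 × cos 73°
t = 97 × 0.2924 = 28.360 m

28.4 m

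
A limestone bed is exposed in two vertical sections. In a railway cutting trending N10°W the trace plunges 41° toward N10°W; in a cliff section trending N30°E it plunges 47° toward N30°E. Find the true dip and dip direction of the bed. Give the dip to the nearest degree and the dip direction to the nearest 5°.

true dip 47°, dip direction 025°

Represent each trace as a vector plunging at its apparent dip toward its trend (east-north-up frame): v₁ = (-0.131, 0.743, -0.656), v₂ = (0.341, 0.591, -0.731).
The plane normal is n = v₁ × v₂ ∝ (0.156, 0.320, 0.331).
Dip δ = arctan(|n_h|/n_z) = arctan(0.356/0.331) = 47.1°.
The horizontal component of n points toward azimuth atan2(n_x, n_y) = 26°, the dip direction.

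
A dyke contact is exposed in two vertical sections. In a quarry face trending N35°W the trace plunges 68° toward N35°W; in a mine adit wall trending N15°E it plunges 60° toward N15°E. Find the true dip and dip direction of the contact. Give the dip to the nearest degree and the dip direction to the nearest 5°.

true dip 68°, dip direction 330°

Represent each trace as a vector plunging at its apparent dip toward its trend (east-north-up frame): v₁ = (-0.215, 0.307, -0.927), v₂ = (0.129, 0.483, -0.866).
Cross product v₁ × v₂ gives the pole to the plane: n ∝ (-0.182, 0.306, 0.143).
True dip = arccos(n_z / |n|) = arccos(0.3737) = 68.1°.
The horizontal component of n points toward azimuth atan2(n_x, n_y) = 329°, the dip direction.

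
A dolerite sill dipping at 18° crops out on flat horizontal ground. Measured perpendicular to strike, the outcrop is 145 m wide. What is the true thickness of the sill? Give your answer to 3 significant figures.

44.8 m

True thickness t = w · sin(dip) = 145 × sin 18°
t = 145 × 0.3090 = 44.807 m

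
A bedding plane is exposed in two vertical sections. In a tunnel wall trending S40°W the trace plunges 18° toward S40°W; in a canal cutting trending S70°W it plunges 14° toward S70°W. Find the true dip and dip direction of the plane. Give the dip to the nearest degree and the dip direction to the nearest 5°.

true dip 18°, dip direction 210°

The two traces are lines in the plane: v₁ = (sin 220°·cos 18°, cos 220°·cos 18°, −sin 18°), v₂ = (sin 250°·cos 14°, cos 250°·cos 14°, −sin 14°).
n = v₁ × v₂ = (-0.074, -0.134, 0.461) (taken with n_z > 0).
True dip = arccos(n_z / |n|) = arccos(0.9493) = 18.3°.
The horizontal component of n points toward azimuth atan2(n_x, n_y) = 209°, the dip direction.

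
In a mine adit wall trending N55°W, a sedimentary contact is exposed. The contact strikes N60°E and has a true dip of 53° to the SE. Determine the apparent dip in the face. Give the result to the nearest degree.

50°

Angle between strike (N60°E) and section (N55°W): β = 65°.
tan α = tan 53° × sin 65° = 1.3270 × 0.9063 = 1.2027
α = arctan(1.2027) = 50.26°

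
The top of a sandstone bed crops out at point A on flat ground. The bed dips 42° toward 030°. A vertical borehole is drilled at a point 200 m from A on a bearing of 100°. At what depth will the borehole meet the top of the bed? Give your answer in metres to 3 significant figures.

61.6 m

The hole lies 70° from the dip direction, so the down-dip offset is 200 × cos 70° = 68.40 m.
Depth = down-dip offset × tan(dip) = 68.40 × tan 42° = 68.40 × 0.9004
Depth = 61.59 m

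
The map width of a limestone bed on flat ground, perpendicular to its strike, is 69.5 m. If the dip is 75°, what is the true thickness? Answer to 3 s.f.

True thickness t = w · sin(dip) = 69.5 × sin 75°
t = 69.5 × 0.9659 = 67.132 m

67.1 m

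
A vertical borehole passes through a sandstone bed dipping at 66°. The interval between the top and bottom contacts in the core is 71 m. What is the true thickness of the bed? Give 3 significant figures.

True thickness t = h · cos(dip) = 71 × cos 66°
t = 71 × 0.4067 = 28.878 m

28.9 m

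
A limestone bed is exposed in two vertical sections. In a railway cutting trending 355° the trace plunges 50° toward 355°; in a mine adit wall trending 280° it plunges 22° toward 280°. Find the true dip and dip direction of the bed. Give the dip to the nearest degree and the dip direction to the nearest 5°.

Each apparent-dip line lies in the plane. As unit vectors (x east, y north, z up), v₁ plunges 50°→355° and v₂ plunges 22°→280°.
Cross product v₁ × v₂ gives the pole to the plane: n ∝ (-0.117, 0.678, 0.576).
tan δ = √(n_x²+n_y²)/n_z = 0.688/0.576, so δ = 50.1°.
Dip direction = atan2(-0.117, 0.678) = 350° (azimuth of n's horizontal projection).

true dip 50°, dip direction 350°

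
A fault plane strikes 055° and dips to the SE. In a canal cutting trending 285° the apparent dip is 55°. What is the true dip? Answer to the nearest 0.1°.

β = acute angle between strike 055° and section 285° = 50°.
tan δ = tan α / sin β = tan 55° / sin 50° = 1.4281 / 0.7660 = 1.8643
true dip = arctan 1.8643 = 61.79°

61.8°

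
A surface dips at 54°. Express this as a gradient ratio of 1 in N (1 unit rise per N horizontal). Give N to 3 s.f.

1 in 0.727

1 : N means tan θ = 1/N, so N = 1/tan 54° = 1/1.3764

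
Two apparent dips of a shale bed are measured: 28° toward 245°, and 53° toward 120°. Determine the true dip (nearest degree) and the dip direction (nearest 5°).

true dip 64°, dip direction 170°

Each apparent-dip line lies in the plane. As unit vectors (x east, y north, z up), v₁ plunges 28°→245° and v₂ plunges 53°→120°.
n = v₁ × v₂ = (0.157, -0.884, 0.435) (taken with n_z > 0).
Dip δ = arctan(|n_h|/n_z) = arctan(0.898/0.435) = 64.1°.
Dip direction = atan2(0.157, -0.884) = 170° (azimuth of n's horizontal projection).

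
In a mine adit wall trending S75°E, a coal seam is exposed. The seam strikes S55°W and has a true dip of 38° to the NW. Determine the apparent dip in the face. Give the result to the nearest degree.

The section lies 50° from the strike.
tan(apparent dip) = tan 38° · sin 50° = 0.5985
apparent dip = arctan 0.5985 = 30.90°

31°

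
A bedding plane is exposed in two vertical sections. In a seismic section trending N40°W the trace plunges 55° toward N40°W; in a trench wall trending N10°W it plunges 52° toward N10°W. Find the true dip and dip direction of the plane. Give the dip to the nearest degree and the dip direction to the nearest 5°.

Each apparent-dip line lies in the plane. As unit vectors (x east, y north, z up), v₁ plunges 55°→N40°W and v₂ plunges 52°→N10°W.
n = v₁ × v₂ = (-0.150, 0.203, 0.177) (taken with n_z > 0).
True dip = arccos(n_z / |n|) = arccos(0.5729) = 55.0°.
Dip direction = atan2(-0.150, 0.203) = 323° (azimuth of n's horizontal projection).

true dip 55°, dip direction 325°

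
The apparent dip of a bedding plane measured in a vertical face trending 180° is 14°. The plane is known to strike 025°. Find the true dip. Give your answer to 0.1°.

β = acute angle between strike 025° and section 180° = 25°.
tan(true dip) = tan 14° / sin 25° = 0.5900
δ = arctan(0.5900) = 30.54°

30.5°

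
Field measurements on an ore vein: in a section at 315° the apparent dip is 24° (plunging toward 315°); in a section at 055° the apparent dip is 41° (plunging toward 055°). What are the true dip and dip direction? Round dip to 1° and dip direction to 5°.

true dip 47°, dip direction 020°

Each apparent-dip line lies in the plane. As unit vectors (x east, y north, z up), v₁ plunges 24°→315° and v₂ plunges 41°→055°.
The plane normal is n = v₁ × v₂ ∝ (0.248, 0.675, 0.679).
Dip δ = arctan(|n_h|/n_z) = arctan(0.719/0.679) = 46.6°.
The horizontal component of n points toward azimuth atan2(n_x, n_y) = 20°, the dip direction.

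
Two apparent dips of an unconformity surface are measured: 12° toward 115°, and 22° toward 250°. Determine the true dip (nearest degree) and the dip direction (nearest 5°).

true dip 39°, dip direction 190°

The two traces are lines in the plane: v₁ = (sin 115°·cos 12°, cos 115°·cos 12°, −sin 12°), v₂ = (sin 250°·cos 22°, cos 250°·cos 22°, −sin 22°).
The plane normal is n = v₁ × v₂ ∝ (-0.089, -0.513, 0.641).
True dip = arccos(n_z / |n|) = arccos(0.7762) = 39.1°.
The horizontal component of n points toward azimuth atan2(n_x, n_y) = 190°, the dip direction.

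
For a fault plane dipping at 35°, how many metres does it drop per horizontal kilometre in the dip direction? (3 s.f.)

drop per km = 1000 × tan 35° = 1000 × 0.7002

700 m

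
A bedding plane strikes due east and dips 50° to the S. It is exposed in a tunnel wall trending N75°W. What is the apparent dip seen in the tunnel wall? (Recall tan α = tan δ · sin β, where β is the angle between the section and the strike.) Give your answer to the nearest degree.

The section lies 15° from the strike.
tan(apparent dip) = tan 50° · sin 15° = 0.3084
apparent dip = arctan 0.3084 = 17.14°

17°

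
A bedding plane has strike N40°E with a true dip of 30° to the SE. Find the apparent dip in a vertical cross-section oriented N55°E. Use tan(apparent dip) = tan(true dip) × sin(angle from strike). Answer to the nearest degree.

The section lies 15° from the strike.
tan(apparent dip) = tan 30° · sin 15° = 0.1494
apparent dip = arctan 0.1494 = 8.50°

8°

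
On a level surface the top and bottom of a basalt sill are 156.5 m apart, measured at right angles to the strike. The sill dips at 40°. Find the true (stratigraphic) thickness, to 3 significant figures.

True thickness t = w · sin(dip) = 156.5 × sin 40°
t = 156.5 × 0.6428 = 100.596 m

101 m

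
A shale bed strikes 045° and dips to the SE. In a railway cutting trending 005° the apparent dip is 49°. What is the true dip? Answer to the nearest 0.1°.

60.8°

The section is 40° from the strike.
tan δ = tan α / sin β = tan 49° / sin 40° = 1.1504 / 0.6428 = 1.7897
true dip = arctan 1.7897 = 60.80°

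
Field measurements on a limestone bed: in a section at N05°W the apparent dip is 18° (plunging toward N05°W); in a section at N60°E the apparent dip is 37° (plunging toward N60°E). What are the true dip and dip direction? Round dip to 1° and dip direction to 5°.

true dip 37°, dip direction 060°

Represent each trace as a vector plunging at its apparent dip toward its trend (east-north-up frame): v₁ = (-0.083, 0.947, -0.309), v₂ = (0.692, 0.399, -0.602).
The plane normal is n = v₁ × v₂ ∝ (0.447, 0.264, 0.688).
Dip δ = arctan(|n_h|/n_z) = arctan(0.519/0.688) = 37.0°.
The horizontal component of n points toward azimuth atan2(n_x, n_y) = 59°, the dip direction.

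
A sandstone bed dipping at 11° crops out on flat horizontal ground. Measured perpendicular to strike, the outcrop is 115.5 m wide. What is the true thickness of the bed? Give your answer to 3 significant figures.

True thickness t = w · sin(dip) = 115.5 × sin 11°
t = 115.5 × 0.1908 = 22.038 m

22.0 m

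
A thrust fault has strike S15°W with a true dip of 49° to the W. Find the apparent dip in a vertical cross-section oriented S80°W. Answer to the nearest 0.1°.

Angle between strike (S15°W) and section (S80°W): β = 65°.
tan(apparent dip) = tan 49° · sin 65° = 1.0426
α = arctan(1.0426) = 46.19°

46.2°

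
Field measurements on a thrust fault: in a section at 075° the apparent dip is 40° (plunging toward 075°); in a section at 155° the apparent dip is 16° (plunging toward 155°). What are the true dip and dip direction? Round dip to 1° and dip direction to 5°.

true dip 40°, dip direction 085°

The two traces are lines in the plane: v₁ = (sin 75°·cos 40°, cos 75°·cos 40°, −sin 40°), v₂ = (sin 155°·cos 16°, cos 155°·cos 16°, −sin 16°).
The plane normal is n = v₁ × v₂ ∝ (0.615, 0.057, 0.725).
True dip = arccos(n_z / |n|) = arccos(0.7615) = 40.4°.
Dip direction = atan2(0.615, 0.057) = 85° (azimuth of n's horizontal projection).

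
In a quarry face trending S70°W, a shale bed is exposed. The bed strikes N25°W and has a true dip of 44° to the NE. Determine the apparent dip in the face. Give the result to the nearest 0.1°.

The strike is N25°W and the section trends S70°W; the acute angle between them is β = 85°.
tan α = tan 44° × sin 85° = 0.9657 × 0.9962 = 0.9620
apparent dip = arctan 0.9620 = 43.89°

43.9°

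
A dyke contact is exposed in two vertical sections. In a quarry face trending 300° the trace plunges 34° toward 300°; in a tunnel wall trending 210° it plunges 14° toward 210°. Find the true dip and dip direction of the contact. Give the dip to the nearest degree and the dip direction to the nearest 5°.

true dip 36°, dip direction 280°

Represent each trace as a vector plunging at its apparent dip toward its trend (east-north-up frame): v₁ = (-0.718, 0.415, -0.559), v₂ = (-0.485, -0.840, -0.242).
The plane normal is n = v₁ × v₂ ∝ (-0.570, 0.098, 0.804).
True dip = arccos(n_z / |n|) = arccos(0.8119) = 35.7°.
Dip direction = atan2(-0.570, 0.098) = 280° (azimuth of n's horizontal projection).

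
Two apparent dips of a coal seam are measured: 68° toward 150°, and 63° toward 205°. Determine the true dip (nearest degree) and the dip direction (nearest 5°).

true dip 69°, dip direction 165°

Represent each trace as a vector plunging at its apparent dip toward its trend (east-north-up frame): v₁ = (0.187, -0.324, -0.927), v₂ = (-0.192, -0.411, -0.891).
Cross product v₁ × v₂ gives the pole to the plane: n ∝ (0.092, -0.345, 0.139).
Dip δ = arctan(|n_h|/n_z) = arctan(0.357/0.139) = 68.7°.
Dip direction = azimuth of (n_x, n_y) = atan2(0.092, -0.345) = 165°.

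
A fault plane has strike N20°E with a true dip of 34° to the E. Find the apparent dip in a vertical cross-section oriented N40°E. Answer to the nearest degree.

Angle between strike (N20°E) and section (N40°E): β = 20°.
tan(apparent dip) = tan 34° · sin 20° = 0.2307
α = arctan(0.2307) = 12.99°

13°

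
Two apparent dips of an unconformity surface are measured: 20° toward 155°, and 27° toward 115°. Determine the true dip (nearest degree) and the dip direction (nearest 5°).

Represent each trace as a vector plunging at its apparent dip toward its trend (east-north-up frame): v₁ = (0.397, -0.852, -0.342), v₂ = (0.808, -0.377, -0.454).
Cross product v₁ × v₂ gives the pole to the plane: n ∝ (0.258, -0.096, 0.538).
tan δ = √(n_x²+n_y²)/n_z = 0.275/0.538, so δ = 27.1°.
The horizontal component of n points toward azimuth atan2(n_x, n_y) = 110°, the dip direction.

true dip 27°, dip direction 110°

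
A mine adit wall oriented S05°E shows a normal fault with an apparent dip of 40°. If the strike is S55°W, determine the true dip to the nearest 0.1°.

44.1°

β = acute angle between strike S55°W and section S05°E = 60°.
tan(true dip) = tan 40° / sin 60° = 0.9689
δ = arctan(0.9689) = 44.10°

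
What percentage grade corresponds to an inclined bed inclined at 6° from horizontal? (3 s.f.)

grade % = 100 × tan 6° = 100 × 0.1051

10.5%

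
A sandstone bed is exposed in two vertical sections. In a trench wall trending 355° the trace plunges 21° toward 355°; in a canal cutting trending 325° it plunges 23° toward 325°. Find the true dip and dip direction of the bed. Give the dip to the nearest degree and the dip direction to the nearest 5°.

true dip 23°, dip direction 330°

Represent each trace as a vector plunging at its apparent dip toward its trend (east-north-up frame): v₁ = (-0.081, 0.930, -0.358), v₂ = (-0.528, 0.754, -0.391).
n = v₁ × v₂ = (-0.093, 0.157, 0.430) (taken with n_z > 0).
tan δ = √(n_x²+n_y²)/n_z = 0.183/0.430, so δ = 23.1°.
The horizontal component of n points toward azimuth atan2(n_x, n_y) = 329°, the dip direction.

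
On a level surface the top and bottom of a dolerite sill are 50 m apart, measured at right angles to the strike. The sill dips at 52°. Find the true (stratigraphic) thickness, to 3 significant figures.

True thickness t = w · sin(dip) = 50 × sin 52°
t = 50 × 0.7880 = 39.401 m

39.4 m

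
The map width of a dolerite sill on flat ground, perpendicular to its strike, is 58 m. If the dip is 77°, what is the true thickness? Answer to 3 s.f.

True thickness t = w · sin(dip) = 58 × sin 77°
t = 58 × 0.9744 = 56.513 m

56.5 m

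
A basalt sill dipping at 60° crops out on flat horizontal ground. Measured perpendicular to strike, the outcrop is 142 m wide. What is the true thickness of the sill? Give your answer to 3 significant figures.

123 m

True thickness t = w · sin(dip) = 142 × sin 60°
t = 142 × 0.8660 = 122.976 m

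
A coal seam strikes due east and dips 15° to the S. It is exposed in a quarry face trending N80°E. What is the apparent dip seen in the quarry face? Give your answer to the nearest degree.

3°

The strike is due east and the section trends N80°E; the acute angle between them is β = 10°.
tan α = tan 15° × sin 10° = 0.2679 × 0.1736 = 0.0465
α = arctan(0.0465) = 2.66°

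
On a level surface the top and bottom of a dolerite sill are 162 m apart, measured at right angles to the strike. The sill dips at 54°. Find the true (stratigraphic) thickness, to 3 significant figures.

True thickness t = w · sin(dip) = 162 × sin 54°
t = 162 × 0.8090 = 131.061 m

131 m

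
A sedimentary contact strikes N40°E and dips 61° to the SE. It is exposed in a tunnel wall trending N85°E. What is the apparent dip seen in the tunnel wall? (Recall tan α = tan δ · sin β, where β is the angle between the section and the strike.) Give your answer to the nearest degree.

The strike is N40°E and the section trends N85°E; the acute angle between them is β = 45°.
tan(apparent dip) = tan 61° · sin 45° = 1.2757
apparent dip = arctan 1.2757 = 51.91°

52°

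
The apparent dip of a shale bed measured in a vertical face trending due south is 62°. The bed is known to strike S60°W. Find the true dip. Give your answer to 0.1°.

65.3°

The section is 60° from the strike.
tan(true dip) = tan 62° / sin 60° = 2.1717
δ = arctan(2.1717) = 65.28°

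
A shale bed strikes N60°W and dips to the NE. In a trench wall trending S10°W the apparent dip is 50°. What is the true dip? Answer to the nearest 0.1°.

The section is 70° from the strike.
tan(true dip) = tan 50° / sin 70° = 1.2682
δ = arctan(1.2682) = 51.74°

51.7°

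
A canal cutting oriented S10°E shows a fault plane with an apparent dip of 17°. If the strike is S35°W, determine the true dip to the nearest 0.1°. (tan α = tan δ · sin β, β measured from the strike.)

23.4°

β = acute angle between strike S35°W and section S10°E = 45°.
tan(true dip) = tan 17° / sin 45° = 0.4324
true dip = arctan 0.4324 = 23.38°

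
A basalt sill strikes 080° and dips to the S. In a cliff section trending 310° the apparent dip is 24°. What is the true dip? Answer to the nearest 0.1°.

30.2°

β = acute angle between strike 080° and section 310° = 50°.
tan(true dip) = tan 24° / sin 50° = 0.5812
true dip = arctan 0.5812 = 30.17°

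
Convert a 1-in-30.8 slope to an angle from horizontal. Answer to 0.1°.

tan θ = 1/30.8 = 0.0325
θ = arctan(0.0325) = 1.86°

1.9°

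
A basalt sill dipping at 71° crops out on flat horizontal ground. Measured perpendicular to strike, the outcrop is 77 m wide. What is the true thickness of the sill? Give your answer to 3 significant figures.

72.8 m

True thickness t = w · sin(dip) = 77 × sin 71°
t = 77 × 0.9455 = 72.805 m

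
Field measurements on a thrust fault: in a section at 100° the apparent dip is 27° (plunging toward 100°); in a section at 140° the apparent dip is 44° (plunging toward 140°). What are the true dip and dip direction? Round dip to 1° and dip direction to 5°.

Represent each trace as a vector plunging at its apparent dip toward its trend (east-north-up frame): v₁ = (0.877, -0.155, -0.454), v₂ = (0.462, -0.551, -0.695).
n = v₁ × v₂ = (0.143, -0.400, 0.412) (taken with n_z > 0).
True dip = arccos(n_z / |n|) = arccos(0.6966) = 45.8°.
The horizontal component of n points toward azimuth atan2(n_x, n_y) = 160°, the dip direction.

true dip 46°, dip direction 160°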